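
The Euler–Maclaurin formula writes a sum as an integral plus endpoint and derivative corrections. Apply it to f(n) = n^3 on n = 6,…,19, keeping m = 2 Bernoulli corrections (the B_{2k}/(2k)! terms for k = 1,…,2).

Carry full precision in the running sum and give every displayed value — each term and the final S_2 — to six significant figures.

∫_6^19 x^3 dx evaluates to 32256.2.
½[f(6) + f(19)] = ½[216.000 + 6859.00] = 3537.50.
Running total after boundary: 35793.8.
Correction k=1: B_{2}/2! · (f^{(1)}(19) − f^{(1)}(6)) = 1/12 · (1083.00 − 108.000) = 81.2500.
After k=1: 35875.0.
Correction k=2: B_{4}/4! · (f^{(3)}(19) − f^{(3)}(6)) = −1/720 · (6.00000 − 6.00000) = 0.00000.

S_2 ≈ 35875.0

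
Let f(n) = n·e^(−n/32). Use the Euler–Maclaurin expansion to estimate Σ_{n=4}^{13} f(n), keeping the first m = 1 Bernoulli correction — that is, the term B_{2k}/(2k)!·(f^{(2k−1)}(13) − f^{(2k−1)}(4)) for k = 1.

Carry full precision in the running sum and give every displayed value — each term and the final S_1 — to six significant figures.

S_1 ≈ 63.4532

The integral term ∫_4^13 x·e^(−x/32) dx = 57.3896.
Endpoint term: (f(4) + f(13))/2 = (3.52999 + 8.65987)/2 = 6.09493.
Integral + boundary = 63.4846.
Order-1 term: 1/12 · (0.395523 − 0.772185) = -0.0313885.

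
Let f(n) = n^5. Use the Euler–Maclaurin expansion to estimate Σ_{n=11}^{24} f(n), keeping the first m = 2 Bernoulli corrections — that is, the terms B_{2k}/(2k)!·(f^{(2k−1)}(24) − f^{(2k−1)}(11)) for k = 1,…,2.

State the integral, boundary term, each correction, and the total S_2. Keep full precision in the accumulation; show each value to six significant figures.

S_2 ≈ 3.57492e+07

The integral term ∫_11^24 x^5 dx = 3.15552e+07.
Endpoint term: (f(11) + f(24))/2 = (161051 + 7.96262e+06)/2 = 4.06184e+06.
Running total after boundary: 3.56171e+07.
Order-1 term: 1/12 · (1.65888e+06 − 73205.0) = 132140.
After k=1: 3.57492e+07.
Order-2 term: −1/720 · (34560.0 − 7260.00) = -37.9167.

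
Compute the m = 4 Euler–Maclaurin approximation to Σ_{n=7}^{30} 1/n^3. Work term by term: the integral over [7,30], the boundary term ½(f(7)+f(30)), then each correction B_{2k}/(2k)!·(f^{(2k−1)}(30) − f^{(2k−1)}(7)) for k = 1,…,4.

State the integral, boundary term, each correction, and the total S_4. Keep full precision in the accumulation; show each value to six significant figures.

S_4 ≈ 0.0112279

The integral term ∫_7^30 1/x^3 dx = 0.00964853.
Boundary: ½(f(7) + f(30)) = ½(0.00291545 + 3.70370e-05) = 0.00147624.
Running total after boundary: 0.0111248.
Correction k=1: B_{2}/2! · (f^{(1)}(30) − f^{(1)}(7)) = 1/12 · (-3.70370e-06 − (-0.00124948)) = 0.000103815.
Partial sum through k=1: 0.0112286.
Correction k=2: B_{4}/4! · (f^{(3)}(30) − f^{(3)}(7)) = −1/720 · (-8.23045e-08 − (-0.000509992)) = -7.08207e-07.
Partial sum through k=2: 0.0112279.
Correction k=3: B_{6}/6! · (f^{(5)}(30) − f^{(5)}(7)) = 1/30240 · (-3.84088e-09 − (-0.000437136)) = 1.44554e-08.
Partial sum through k=3: 0.0112279.
Correction k=4: B_{8}/8! · (f^{(7)}(30) − f^{(7)}(7)) = −1/1209600 · (-3.07270e-10 − (-0.000642322)) = -5.31020e-10.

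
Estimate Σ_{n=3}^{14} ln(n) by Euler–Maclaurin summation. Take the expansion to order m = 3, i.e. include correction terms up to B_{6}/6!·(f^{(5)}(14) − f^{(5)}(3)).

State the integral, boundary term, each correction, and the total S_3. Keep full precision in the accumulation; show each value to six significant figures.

∫_3^14 ln(x) dx evaluates to 22.6510.
Endpoint term: (f(3) + f(14))/2 = (1.09861 + 2.63906)/2 = 1.86883.
Integral + boundary = 24.5198.
k=1: B_{2}/(2)! × [f^{(1)}(14) − f^{(1)}(3)] = 1/12 × (0.0714286 − 0.333333) = -0.0218254.
Partial sum through k=1: 24.4980.
k=2: B_{4}/(4)! × [f^{(3)}(14) − f^{(3)}(3)] = −1/720 × (0.000728863 − 0.0740741) = 0.000101868.
Partial sum through k=2: 24.4981.
k=3: B_{6}/(6)! × [f^{(5)}(14) − f^{(5)}(3)] = 1/30240 × (4.46243e-05 − 0.0987654) = -3.26458e-06.

S_3 ≈ 24.4981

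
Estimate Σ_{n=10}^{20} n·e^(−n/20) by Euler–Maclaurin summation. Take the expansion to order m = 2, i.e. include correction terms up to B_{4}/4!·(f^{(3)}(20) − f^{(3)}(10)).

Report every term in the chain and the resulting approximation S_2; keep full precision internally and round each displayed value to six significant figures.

S_2 ≈ 76.3010

Integral: ∫_10^20 x·e^(−x/20) dx = 69.6148.
Boundary: ½(f(10) + f(20)) = ½(6.06531 + 7.35759) = 6.71145.
Running total after boundary: 76.3263.
k=1: B_{2}/(2)! × [f^{(1)}(20) − f^{(1)}(10)] = 1/12 × (0.00000 − 0.303265) = -0.0252721.
Running total after k=1: 76.3010.
k=2: B_{4}/(4)! × [f^{(3)}(20) − f^{(3)}(10)] = −1/720 × (0.00183940 − 0.00379082) = 2.71030e-06.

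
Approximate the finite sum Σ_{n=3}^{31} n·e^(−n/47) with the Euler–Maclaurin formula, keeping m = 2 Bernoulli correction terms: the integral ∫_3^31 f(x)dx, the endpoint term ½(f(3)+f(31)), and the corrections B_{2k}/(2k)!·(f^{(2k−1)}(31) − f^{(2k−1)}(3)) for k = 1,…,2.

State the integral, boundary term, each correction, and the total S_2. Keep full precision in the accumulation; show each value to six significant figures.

Integral: ∫_3^31 x·e^(−x/47) dx = 309.104.
Boundary: ½(f(3) + f(31)) = ½(2.81449 + 16.0292) = 9.42185.
Integral + boundary = 318.525.
Order-1 term: 1/12 · (0.176024 − 0.878282) = -0.0585215.
After k=1: 318.467.
Order-2 term: −1/720 · (0.000547835 − 0.00124699) = 9.71055e-07.

S_2 ≈ 318.467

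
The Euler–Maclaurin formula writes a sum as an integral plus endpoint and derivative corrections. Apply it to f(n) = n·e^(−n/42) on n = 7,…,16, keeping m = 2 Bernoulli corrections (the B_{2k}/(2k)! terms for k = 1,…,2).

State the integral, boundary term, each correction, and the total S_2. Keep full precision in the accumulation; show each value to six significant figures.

S_2 ≈ 86.1636

Integral: ∫_7^16 x·e^(−x/42) dx = 77.7588.
Endpoint term: (f(7) + f(16))/2 = (5.92537 + 10.9314)/2 = 8.42837.
Running total after boundary: 86.1872.
k=1: B_{2}/(2)! × [f^{(1)}(16) − f^{(1)}(7)] = 1/12 × (0.422940 − 0.705401) = -0.0235385.
Partial sum through k=1: 86.1636.
k=2: B_{4}/(4)! × [f^{(3)}(16) − f^{(3)}(7)] = −1/720 × (0.00101438 − 0.00135962) = 4.79501e-07.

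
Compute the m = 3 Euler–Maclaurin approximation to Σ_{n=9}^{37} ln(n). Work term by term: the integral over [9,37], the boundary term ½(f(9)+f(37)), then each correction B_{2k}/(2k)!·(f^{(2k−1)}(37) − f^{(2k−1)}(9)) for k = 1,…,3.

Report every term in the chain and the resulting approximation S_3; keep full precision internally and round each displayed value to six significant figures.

∫_9^37 ln(x) dx evaluates to 85.8289.
½[f(9) + f(37)] = ½[2.19722 + 3.61092] = 2.90407.
Running total after boundary: 88.7330.
Order-1 term: 1/12 · (0.0270270 − 0.111111) = -0.00700701.
Partial sum through k=1: 88.7260.
Order-2 term: −1/720 · (3.94843e-05 − 0.00274348) = 3.75556e-06.
Partial sum through k=2: 88.7260.
Order-3 term: 1/30240 · (3.46101e-07 − 0.000406442) = -1.34291e-08.

S_3 ≈ 88.7260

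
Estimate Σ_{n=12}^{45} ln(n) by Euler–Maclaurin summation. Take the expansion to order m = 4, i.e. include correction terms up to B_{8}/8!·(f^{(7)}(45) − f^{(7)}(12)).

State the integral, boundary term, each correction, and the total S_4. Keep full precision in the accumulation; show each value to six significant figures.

S_4 ≈ 111.622

∫_12^45 ln(x) dx evaluates to 108.481.
Endpoint term: (f(12) + f(45))/2 = (2.48491 + 3.80666)/2 = 3.14578.
So far: 111.627.
Correction k=1: B_{2}/2! · (f^{(1)}(45) − f^{(1)}(12)) = 1/12 · (0.0222222 − 0.0833333) = -0.00509259.
After k=1: 111.622.
Correction k=2: B_{4}/4! · (f^{(3)}(45) − f^{(3)}(12)) = −1/720 · (2.19479e-05 − 0.00115741) = 1.57703e-06.
After k=2: 111.622.
Correction k=3: B_{6}/6! · (f^{(5)}(45) − f^{(5)}(12)) = 1/30240 · (1.30061e-07 − 9.64506e-05) = -3.18520e-09.
After k=3: 111.622.
Correction k=4: B_{8}/8! · (f^{(7)}(45) − f^{(7)}(12)) = −1/1209600 · (1.92684e-09 − 2.00939e-05) = 1.66104e-11.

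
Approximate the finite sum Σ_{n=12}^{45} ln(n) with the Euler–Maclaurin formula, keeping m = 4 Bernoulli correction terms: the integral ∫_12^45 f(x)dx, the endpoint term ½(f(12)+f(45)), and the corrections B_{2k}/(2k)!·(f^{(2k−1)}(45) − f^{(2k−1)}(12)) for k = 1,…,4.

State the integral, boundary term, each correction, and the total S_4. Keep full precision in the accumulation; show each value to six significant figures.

S_4 ≈ 111.622

Integral: ∫_12^45 ln(x) dx = 108.481.
Endpoint term: (f(12) + f(45))/2 = (2.48491 + 3.80666)/2 = 3.14578.
So far: 111.627.
k=1: B_{2}/(2)! × [f^{(1)}(45) − f^{(1)}(12)] = 1/12 × (0.0222222 − 0.0833333) = -0.00509259.
Partial sum through k=1: 111.622.
k=2: B_{4}/(4)! × [f^{(3)}(45) − f^{(3)}(12)] = −1/720 × (2.19479e-05 − 0.00115741) = 1.57703e-06.
Partial sum through k=2: 111.622.
k=3: B_{6}/(6)! × [f^{(5)}(45) − f^{(5)}(12)] = 1/30240 × (1.30061e-07 − 9.64506e-05) = -3.18520e-09.
Partial sum through k=3: 111.622.
k=4: B_{8}/(8)! × [f^{(7)}(45) − f^{(7)}(12)] = −1/1209600 × (1.92684e-09 − 2.00939e-05) = 1.66104e-11.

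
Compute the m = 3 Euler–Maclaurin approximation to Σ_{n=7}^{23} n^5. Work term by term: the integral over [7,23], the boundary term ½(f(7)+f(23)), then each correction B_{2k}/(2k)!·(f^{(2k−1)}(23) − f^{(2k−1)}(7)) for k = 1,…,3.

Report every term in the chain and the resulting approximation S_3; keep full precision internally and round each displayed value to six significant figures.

S_3 ≈ 2.79952e+07

The integral term ∫_7^23 x^5 dx = 2.46530e+07.
Endpoint term: (f(7) + f(23))/2 = (16807.0 + 6.43634e+06)/2 = 3.22658e+06.
Running total after boundary: 2.78796e+07.
k=1: B_{2}/(2)! × [f^{(1)}(23) − f^{(1)}(7)] = 1/12 × (1.39920e+06 − 12005.0) = 115600.
Running total after k=1: 2.79952e+07.
k=2: B_{4}/(4)! × [f^{(3)}(23) − f^{(3)}(7)] = −1/720 × (31740.0 − 2940.00) = -40.0000.
Running total after k=2: 2.79952e+07.
k=3: B_{6}/(6)! × [f^{(5)}(23) − f^{(5)}(7)] = 1/30240 × (120.000 − 120.000) = 0.00000.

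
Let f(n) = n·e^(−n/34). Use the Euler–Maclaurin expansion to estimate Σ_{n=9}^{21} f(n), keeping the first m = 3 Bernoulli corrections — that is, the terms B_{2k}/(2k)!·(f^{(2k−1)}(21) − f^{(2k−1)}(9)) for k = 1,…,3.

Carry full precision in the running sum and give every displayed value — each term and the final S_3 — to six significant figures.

∫_9^21 x·e^(−x/34) dx evaluates to 113.659.
½[f(9) + f(21)] = ½[6.90688 + 11.3234] = 9.11516.
Running total after boundary: 122.774.
Correction k=1: B_{2}/2! · (f^{(1)}(21) − f^{(1)}(9)) = 1/12 · (0.206169 − 0.564288) = -0.0298432.
Partial sum through k=1: 122.745.
Correction k=2: B_{4}/4! · (f^{(3)}(21) − f^{(3)}(9)) = −1/720 · (0.00111124 − 0.00181587) = 9.78660e-07.
Partial sum through k=2: 122.745.
Correction k=3: B_{6}/6! · (f^{(5)}(21) − f^{(5)}(9)) = 1/30240 · (1.76828e-06 − 2.71939e-06) = -3.14520e-11.

S_3 ≈ 122.745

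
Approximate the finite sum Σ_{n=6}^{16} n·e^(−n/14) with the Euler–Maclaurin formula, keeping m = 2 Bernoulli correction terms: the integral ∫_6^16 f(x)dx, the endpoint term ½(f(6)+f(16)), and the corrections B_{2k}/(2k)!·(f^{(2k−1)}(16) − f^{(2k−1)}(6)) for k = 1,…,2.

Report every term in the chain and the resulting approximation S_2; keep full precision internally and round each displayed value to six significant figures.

∫_6^16 x·e^(−x/14) dx evaluates to 48.4622.
Endpoint term: (f(6) + f(16))/2 = (3.90863 + 5.10250)/2 = 4.50557.
Running total after boundary: 52.9678.
k=1: B_{2}/(2)! × [f^{(1)}(16) − f^{(1)}(6)] = 1/12 × (-0.0455581 − 0.372251) = -0.0348174.
After k=1: 52.9329.
k=2: B_{4}/(4)! × [f^{(3)}(16) − f^{(3)}(6)] = −1/720 × (0.00302171 − 0.00854658) = 7.67343e-06.

S_2 ≈ 52.9329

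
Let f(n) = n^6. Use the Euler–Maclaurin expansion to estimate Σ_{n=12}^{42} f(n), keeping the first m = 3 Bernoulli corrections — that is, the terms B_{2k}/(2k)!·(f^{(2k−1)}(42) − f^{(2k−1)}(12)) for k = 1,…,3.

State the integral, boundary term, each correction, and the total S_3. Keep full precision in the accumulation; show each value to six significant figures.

S_3 ≈ 3.57403e+10

Integral: ∫_12^42 x^6 dx = 3.29291e+10.
Boundary: ½(f(12) + f(42)) = ½(2.98598e+06 + 5.48903e+09) = 2.74601e+09.
Integral + boundary = 3.56751e+10.
Correction k=1: B_{2}/2! · (f^{(1)}(42) − f^{(1)}(12)) = 1/12 · (7.84147e+08 − 1.49299e+06) = 6.52212e+07.
Partial sum through k=1: 3.57403e+10.
Correction k=2: B_{4}/4! · (f^{(3)}(42) − f^{(3)}(12)) = −1/720 · (8.89056e+06 − 207360) = -12060.0.
Partial sum through k=2: 3.57403e+10.
Correction k=3: B_{6}/6! · (f^{(5)}(42) − f^{(5)}(12)) = 1/30240 · (30240.0 − 8640.00) = 0.714286.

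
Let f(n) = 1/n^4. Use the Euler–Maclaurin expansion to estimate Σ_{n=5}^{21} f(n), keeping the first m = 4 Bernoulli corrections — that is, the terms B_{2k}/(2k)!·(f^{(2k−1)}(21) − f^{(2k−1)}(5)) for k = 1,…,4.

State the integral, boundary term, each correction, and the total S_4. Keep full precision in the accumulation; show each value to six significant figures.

Integral: ∫_5^21 1/x^4 dx = 0.00263067.
½[f(5) + f(21)] = ½[0.00160000 + 5.14189e-06] = 0.000802571.
Running total after boundary: 0.00343324.
Correction k=1: B_{2}/2! · (f^{(1)}(21) − f^{(1)}(5)) = 1/12 · (-9.79408e-07 − (-0.00128000)) = 0.000106585.
Running total after k=1: 0.00353983.
Correction k=2: B_{4}/4! · (f^{(3)}(21) − f^{(3)}(5)) = −1/720 · (-6.66264e-08 − (-0.00153600)) = -2.13324e-06.
Running total after k=2: 0.00353770.
Correction k=3: B_{6}/6! · (f^{(5)}(21) − f^{(5)}(5)) = 1/30240 · (-8.46049e-09 − (-0.00344064)) = 1.13777e-07.
Running total after k=3: 0.00353781.
Correction k=4: B_{8}/8! · (f^{(7)}(21) − f^{(7)}(5)) = −1/1209600 · (-1.72663e-09 − (-0.0123863)) = -1.02400e-08.

S_4 ≈ 0.00353780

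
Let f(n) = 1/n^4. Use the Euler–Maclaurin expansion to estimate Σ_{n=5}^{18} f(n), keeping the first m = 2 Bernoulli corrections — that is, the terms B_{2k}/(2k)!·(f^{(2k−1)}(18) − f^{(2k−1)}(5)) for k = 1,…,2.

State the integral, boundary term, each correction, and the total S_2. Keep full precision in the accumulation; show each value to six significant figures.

The integral term ∫_5^18 1/x^4 dx = 0.00260951.
½[f(5) + f(18)] = ½[0.00160000 + 9.52599e-06] = 0.000804763.
Running total after boundary: 0.00341427.
Correction k=1: B_{2}/2! · (f^{(1)}(18) − f^{(1)}(5)) = 1/12 · (-2.11689e-06 − (-0.00128000)) = 0.000106490.
After k=1: 0.00352076.
Correction k=2: B_{4}/4! · (f^{(3)}(18) − f^{(3)}(5)) = −1/720 · (-1.96008e-07 − (-0.00153600)) = -2.13306e-06.

S_2 ≈ 0.00351863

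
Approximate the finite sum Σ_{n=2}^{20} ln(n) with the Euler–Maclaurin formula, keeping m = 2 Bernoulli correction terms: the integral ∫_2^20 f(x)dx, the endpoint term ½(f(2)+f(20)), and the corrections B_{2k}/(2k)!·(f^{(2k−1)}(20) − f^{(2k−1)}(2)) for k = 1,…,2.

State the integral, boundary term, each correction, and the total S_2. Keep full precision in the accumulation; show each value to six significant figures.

S_2 ≈ 42.3356

The integral term ∫_2^20 ln(x) dx = 40.5284.
Boundary: ½(f(2) + f(20)) = ½(0.693147 + 2.99573) = 1.84444.
Running total after boundary: 42.3728.
Order-1 term: 1/12 · (0.0500000 − 0.500000) = -0.0375000.
Running total after k=1: 42.3353.
Order-2 term: −1/720 · (0.000250000 − 0.250000) = 0.000346875.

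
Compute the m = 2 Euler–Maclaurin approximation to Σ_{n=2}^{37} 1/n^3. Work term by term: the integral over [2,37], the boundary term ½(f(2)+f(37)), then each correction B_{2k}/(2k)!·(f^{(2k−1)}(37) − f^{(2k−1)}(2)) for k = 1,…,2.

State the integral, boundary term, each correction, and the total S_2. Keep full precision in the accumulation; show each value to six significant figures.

Integral: ∫_2^37 1/x^3 dx = 0.124635.
½[f(2) + f(37)] = ½[0.125000 + 1.97422e-05] = 0.0625099.
Integral + boundary = 0.187145.
Correction k=1: B_{2}/2! · (f^{(1)}(37) − f^{(1)}(2)) = 1/12 · (-1.60072e-06 − (-0.187500)) = 0.0156249.
Running total after k=1: 0.202770.
Correction k=2: B_{4}/4! · (f^{(3)}(37) − f^{(3)}(2)) = −1/720 · (-2.33852e-08 − (-0.937500)) = -0.00130208.

S_2 ≈ 0.201467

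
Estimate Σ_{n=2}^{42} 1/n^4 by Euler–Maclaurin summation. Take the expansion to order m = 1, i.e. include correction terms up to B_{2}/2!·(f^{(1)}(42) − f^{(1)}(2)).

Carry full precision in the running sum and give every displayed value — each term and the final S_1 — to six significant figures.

∫_2^42 1/x^4 dx evaluates to 0.0416622.
Endpoint term: (f(2) + f(42))/2 = (0.0625000 + 3.21368e-07)/2 = 0.0312502.
Running total after boundary: 0.0729123.
k=1: B_{2}/(2)! × [f^{(1)}(42) − f^{(1)}(2)] = 1/12 × (-3.06065e-08 − (-0.125000)) = 0.0104167.

S_1 ≈ 0.0833290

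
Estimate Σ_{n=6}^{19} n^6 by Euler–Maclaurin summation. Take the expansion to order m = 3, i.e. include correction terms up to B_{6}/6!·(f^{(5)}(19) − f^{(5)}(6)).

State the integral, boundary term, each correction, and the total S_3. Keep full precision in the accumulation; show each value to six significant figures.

S_3 ≈ 1.52435e+08

∫_6^19 x^6 dx evaluates to 1.27656e+08.
Endpoint term: (f(6) + f(19))/2 = (46656.0 + 4.70459e+07)/2 = 2.35463e+07.
Integral + boundary = 1.51202e+08.
Correction k=1: B_{2}/2! · (f^{(1)}(19) − f^{(1)}(6)) = 1/12 · (1.48566e+07 − 46656.0) = 1.23416e+06.
Partial sum through k=1: 1.52436e+08.
Correction k=2: B_{4}/4! · (f^{(3)}(19) − f^{(3)}(6)) = −1/720 · (823080 − 25920.0) = -1107.17.
Partial sum through k=2: 1.52435e+08.
Correction k=3: B_{6}/6! · (f^{(5)}(19) − f^{(5)}(6)) = 1/30240 · (13680.0 − 4320.00) = 0.309524.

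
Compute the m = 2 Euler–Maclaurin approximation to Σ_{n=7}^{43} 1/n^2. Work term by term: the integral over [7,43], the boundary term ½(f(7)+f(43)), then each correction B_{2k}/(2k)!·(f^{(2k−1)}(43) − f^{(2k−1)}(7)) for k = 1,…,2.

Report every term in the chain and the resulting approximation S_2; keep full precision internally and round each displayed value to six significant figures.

Integral: ∫_7^43 1/x^2 dx = 0.119601.
Boundary: ½(f(7) + f(43)) = ½(0.0204082 + 0.000540833) = 0.0104745.
So far: 0.130076.
Correction k=1: B_{2}/2! · (f^{(1)}(43) − f^{(1)}(7)) = 1/12 · (-2.51550e-05 − (-0.00583090)) = 0.000483812.
Running total after k=1: 0.130560.
Correction k=2: B_{4}/4! · (f^{(3)}(43) − f^{(3)}(7)) = −1/720 · (-1.63256e-07 − (-0.00142798)) = -1.98307e-06.

S_2 ≈ 0.130558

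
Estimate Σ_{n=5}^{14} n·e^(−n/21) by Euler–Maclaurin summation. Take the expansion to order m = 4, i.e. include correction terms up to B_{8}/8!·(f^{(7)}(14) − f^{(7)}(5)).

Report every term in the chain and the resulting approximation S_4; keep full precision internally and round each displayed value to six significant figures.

Integral: ∫_5^14 x·e^(−x/21) dx = 52.9561.
½[f(5) + f(14)] = ½[3.94064 + 7.18784] = 5.56424.
So far: 58.5203.
k=1: B_{2}/(2)! × [f^{(1)}(14) − f^{(1)}(5)] = 1/12 × (0.171139 − 0.600478) = -0.0357783.
After k=1: 58.4846.
k=2: B_{4}/(4)! × [f^{(3)}(14) − f^{(3)}(5)] = −1/720 × (0.00271649 − 0.00493590) = 3.08252e-06.
After k=2: 58.4846.
k=3: B_{6}/(6)! × [f^{(5)}(14) − f^{(5)}(5)] = 1/30240 × (1.14397e-05 − 1.92975e-05) = -2.59846e-10.
After k=3: 58.4846.
k=4: B_{8}/(8)! × [f^{(7)}(14) − f^{(7)}(5)] = −1/1209600 × (3.79129e-08 − 6.21369e-08) = 2.00265e-14.

S_4 ≈ 58.4846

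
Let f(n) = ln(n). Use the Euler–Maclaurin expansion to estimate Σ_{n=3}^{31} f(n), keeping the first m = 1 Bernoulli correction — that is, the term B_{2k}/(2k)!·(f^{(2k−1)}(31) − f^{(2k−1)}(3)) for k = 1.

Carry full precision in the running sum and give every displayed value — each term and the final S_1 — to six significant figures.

∫_3^31 ln(x) dx evaluates to 75.1578.
Endpoint term: (f(3) + f(31))/2 = (1.09861 + 3.43399)/2 = 2.26630.
Running total after boundary: 77.4241.
Order-1 term: 1/12 · (0.0322581 − 0.333333) = -0.0250896.

S_1 ≈ 77.3990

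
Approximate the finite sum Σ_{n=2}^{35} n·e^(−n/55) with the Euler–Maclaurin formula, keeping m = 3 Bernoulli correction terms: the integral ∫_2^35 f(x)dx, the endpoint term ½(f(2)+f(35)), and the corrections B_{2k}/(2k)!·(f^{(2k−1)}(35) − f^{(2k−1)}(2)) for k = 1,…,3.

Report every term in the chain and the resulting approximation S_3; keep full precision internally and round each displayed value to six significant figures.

Integral: ∫_2^35 x·e^(−x/55) dx = 403.442.
Boundary: ½(f(2) + f(35)) = ½(1.92858 + 18.5225) = 10.2255.
So far: 413.667.
Order-1 term: 1/12 · (0.192441 − 0.929225) = -0.0613986.
After k=1: 413.606.
Order-2 term: −1/720 · (0.000413510 − 0.000944728) = 7.37803e-07.
After k=2: 413.606.
Order-3 term: 1/30240 · (2.52365e-07 − 5.23066e-07) = -8.95177e-12.

S_3 ≈ 413.606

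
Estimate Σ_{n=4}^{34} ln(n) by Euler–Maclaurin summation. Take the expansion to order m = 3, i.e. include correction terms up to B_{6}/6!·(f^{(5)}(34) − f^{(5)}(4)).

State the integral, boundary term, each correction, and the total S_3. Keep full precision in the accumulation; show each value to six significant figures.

∫_4^34 ln(x) dx evaluates to 84.3511.
Endpoint term: (f(4) + f(34))/2 = (1.38629 + 3.52636)/2 = 2.45633.
So far: 86.8074.
k=1: B_{2}/(2)! × [f^{(1)}(34) − f^{(1)}(4)] = 1/12 × (0.0294118 − 0.250000) = -0.0183824.
After k=1: 86.7890.
k=2: B_{4}/(4)! × [f^{(3)}(34) − f^{(3)}(4)] = −1/720 × (5.08854e-05 − 0.0312500) = 4.33321e-05.
After k=2: 86.7891.
k=3: B_{6}/(6)! × [f^{(5)}(34) − f^{(5)}(4)] = 1/30240 × (5.28222e-07 − 0.0234375) = -7.75032e-07.

S_3 ≈ 86.7891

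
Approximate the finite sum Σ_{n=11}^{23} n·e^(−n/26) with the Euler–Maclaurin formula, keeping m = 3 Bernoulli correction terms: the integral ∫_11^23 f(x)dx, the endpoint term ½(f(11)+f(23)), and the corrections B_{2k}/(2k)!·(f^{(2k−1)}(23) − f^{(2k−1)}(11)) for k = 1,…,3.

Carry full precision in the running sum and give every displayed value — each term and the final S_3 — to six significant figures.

S_3 ≈ 112.460

The integral term ∫_11^23 x·e^(−x/26) dx = 104.137.
Boundary: ½(f(11) + f(23)) = ½(7.20531 + 9.49608) = 8.35069.
So far: 112.488.
k=1: B_{2}/(2)! × [f^{(1)}(23) − f^{(1)}(11)] = 1/12 × (0.0476392 − 0.377901) = -0.0275218.
Partial sum through k=1: 112.460.
k=2: B_{4}/(4)! × [f^{(3)}(23) − f^{(3)}(11)] = −1/720 × (0.00129199 − 0.00249698) = 1.67360e-06.
Partial sum through k=2: 112.460.
k=3: B_{6}/(6)! × [f^{(5)}(23) − f^{(5)}(11)] = 1/30240 × (3.71821e-06 − 6.56055e-06) = -9.39929e-11.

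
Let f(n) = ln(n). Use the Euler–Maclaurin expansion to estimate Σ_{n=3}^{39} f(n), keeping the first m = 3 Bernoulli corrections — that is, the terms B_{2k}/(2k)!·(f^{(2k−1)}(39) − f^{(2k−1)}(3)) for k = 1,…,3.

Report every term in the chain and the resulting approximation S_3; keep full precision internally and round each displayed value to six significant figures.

Integral: ∫_3^39 ln(x) dx = 103.583.
Endpoint term: (f(3) + f(39))/2 = (1.09861 + 3.66356)/2 = 2.38109.
Integral + boundary = 105.964.
Correction k=1: B_{2}/2! · (f^{(1)}(39) − f^{(1)}(3)) = 1/12 · (0.0256410 − 0.333333) = -0.0256410.
Running total after k=1: 105.939.
Correction k=2: B_{4}/4! · (f^{(3)}(39) − f^{(3)}(3)) = −1/720 · (3.37160e-05 − 0.0740741) = 0.000102834.
Running total after k=2: 105.939.
Correction k=3: B_{6}/6! · (f^{(5)}(39) − f^{(5)}(3)) = 1/30240 · (2.66004e-07 − 0.0987654) = -3.26604e-06.

S_3 ≈ 105.939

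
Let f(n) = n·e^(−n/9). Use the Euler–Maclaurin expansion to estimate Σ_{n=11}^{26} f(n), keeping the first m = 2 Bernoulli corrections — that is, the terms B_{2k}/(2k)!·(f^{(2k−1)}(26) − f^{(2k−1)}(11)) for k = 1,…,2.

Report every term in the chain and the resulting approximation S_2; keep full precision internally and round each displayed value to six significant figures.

S_2 ≈ 37.8377

∫_11^26 x·e^(−x/9) dx evaluates to 35.4975.
½[f(11) + f(26)] = ½[3.24032 + 1.44659] = 2.34346.
Running total after boundary: 37.8410.
Correction k=1: B_{2}/2! · (f^{(1)}(26) − f^{(1)}(11)) = 1/12 · (-0.105094 − (-0.0654611)) = -0.00330274.
After k=1: 37.8377.
Correction k=2: B_{4}/4! · (f^{(3)}(26) − f^{(3)}(11)) = −1/720 · (7.63210e-05 − 0.00646529) = 8.87357e-06.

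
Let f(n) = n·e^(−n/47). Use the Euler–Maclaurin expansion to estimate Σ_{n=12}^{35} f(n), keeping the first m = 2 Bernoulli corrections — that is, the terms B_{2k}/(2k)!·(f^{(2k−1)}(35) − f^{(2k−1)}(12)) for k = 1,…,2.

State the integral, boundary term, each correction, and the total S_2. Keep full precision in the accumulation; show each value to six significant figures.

Integral: ∫_12^35 x·e^(−x/47) dx = 317.948.
Boundary: ½(f(12) + f(35)) = ½(9.29603 + 16.6210) = 12.9585.
Integral + boundary = 330.906.
Order-1 term: 1/12 · (0.121247 − 0.576881) = -0.0379695.
After k=1: 330.868.
Order-2 term: −1/720 · (0.000484843 − 0.000962526) = 6.63448e-07.

S_2 ≈ 330.868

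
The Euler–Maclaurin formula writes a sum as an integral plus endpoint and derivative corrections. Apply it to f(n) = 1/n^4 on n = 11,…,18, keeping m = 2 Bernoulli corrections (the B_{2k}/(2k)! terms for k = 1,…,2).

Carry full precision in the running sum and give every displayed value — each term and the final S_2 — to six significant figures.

S_2 ≈ 0.000234081

Integral: ∫_11^18 1/x^4 dx = 0.000193282.
½[f(11) + f(18)] = ½[6.83013e-05 + 9.52599e-06] = 3.89137e-05.
Running total after boundary: 0.000232196.
Correction k=1: B_{2}/2! · (f^{(1)}(18) − f^{(1)}(11)) = 1/12 · (-2.11689e-06 − (-2.48369e-05)) = 1.89333e-06.
Running total after k=1: 0.000234089.
Correction k=2: B_{4}/4! · (f^{(3)}(18) − f^{(3)}(11)) = −1/720 · (-1.96008e-07 − (-6.15790e-06)) = -8.28040e-09.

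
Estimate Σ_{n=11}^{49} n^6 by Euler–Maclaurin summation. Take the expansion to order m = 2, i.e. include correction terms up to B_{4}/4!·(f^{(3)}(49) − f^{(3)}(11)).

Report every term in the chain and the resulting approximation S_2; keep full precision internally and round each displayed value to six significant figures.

Integral: ∫_11^49 x^6 dx = 9.68862e+10.
Boundary: ½(f(11) + f(49)) = ½(1.77156e+06 + 1.38413e+10) = 6.92153e+09.
Running total after boundary: 1.03808e+11.
Order-1 term: 1/12 · (1.69485e+09 − 966306) = 1.41157e+08.
After k=1: 1.03949e+11.
Order-2 term: −1/720 · (1.41179e+07 − 159720) = -19386.3.

S_2 ≈ 1.03949e+11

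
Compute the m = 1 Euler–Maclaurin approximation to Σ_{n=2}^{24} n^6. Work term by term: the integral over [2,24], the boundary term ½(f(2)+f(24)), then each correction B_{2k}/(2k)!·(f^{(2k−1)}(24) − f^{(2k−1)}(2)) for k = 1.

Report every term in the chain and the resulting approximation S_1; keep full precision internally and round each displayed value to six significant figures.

Integral: ∫_2^24 x^6 dx = 6.55210e+08.
½[f(2) + f(24)] = ½[64.0000 + 1.91103e+08] = 9.55515e+07.
Running total after boundary: 7.50762e+08.
Order-1 term: 1/12 · (4.77757e+07 − 192.000) = 3.98130e+06.

S_1 ≈ 7.54743e+08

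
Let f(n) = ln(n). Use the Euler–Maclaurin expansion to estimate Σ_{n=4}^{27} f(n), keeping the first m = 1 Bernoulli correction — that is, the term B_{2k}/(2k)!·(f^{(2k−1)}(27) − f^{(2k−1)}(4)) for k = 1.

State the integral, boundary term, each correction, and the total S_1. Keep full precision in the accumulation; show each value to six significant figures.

S_1 ≈ 62.7657

The integral term ∫_4^27 ln(x) dx = 60.4424.
Boundary: ½(f(4) + f(27)) = ½(1.38629 + 3.29584) = 2.34107.
Integral + boundary = 62.7835.
k=1: B_{2}/(2)! × [f^{(1)}(27) − f^{(1)}(4)] = 1/12 × (0.0370370 − 0.250000) = -0.0177469.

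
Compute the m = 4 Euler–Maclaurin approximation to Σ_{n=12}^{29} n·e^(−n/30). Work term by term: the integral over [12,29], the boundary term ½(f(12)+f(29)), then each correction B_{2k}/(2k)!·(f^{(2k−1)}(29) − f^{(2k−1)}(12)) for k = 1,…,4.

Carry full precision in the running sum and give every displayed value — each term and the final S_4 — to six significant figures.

Integral: ∫_12^29 x·e^(−x/30) dx = 171.386.
½[f(12) + f(29)] = ½[8.04384 + 11.0301] = 9.53698.
So far: 180.923.
Order-1 term: 1/12 · (0.0126783 − 0.402192) = -0.0324595.
Partial sum through k=1: 180.890.
Order-2 term: −1/720 · (0.000859306 − 0.00193648) = 1.49607e-06.
Partial sum through k=2: 180.890.
Order-3 term: 1/30240 · (1.89392e-06 − 3.80676e-06) = -6.32552e-11.
Partial sum through k=3: 180.890.
Order-4 term: −1/1209600 · (3.14783e-09 − 6.06874e-09) = 2.41477e-15.

S_4 ≈ 180.890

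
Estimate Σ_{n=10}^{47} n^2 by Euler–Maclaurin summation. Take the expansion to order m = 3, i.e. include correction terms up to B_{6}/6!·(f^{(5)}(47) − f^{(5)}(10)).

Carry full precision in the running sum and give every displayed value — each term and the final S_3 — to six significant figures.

Integral: ∫_10^47 x^2 dx = 34274.3.
Endpoint term: (f(10) + f(47))/2 = (100.000 + 2209.00)/2 = 1154.50.
Running total after boundary: 35428.8.
k=1: B_{2}/(2)! × [f^{(1)}(47) − f^{(1)}(10)] = 1/12 × (94.0000 − 20.0000) = 6.16667.
After k=1: 35435.0.
k=2: B_{4}/(4)! × [f^{(3)}(47) − f^{(3)}(10)] = −1/720 × (0.00000 − 0.00000) = 0.00000.
After k=2: 35435.0.
k=3: B_{6}/(6)! × [f^{(5)}(47) − f^{(5)}(10)] = 1/30240 × (0.00000 − 0.00000) = 0.00000.

S_3 ≈ 35435.0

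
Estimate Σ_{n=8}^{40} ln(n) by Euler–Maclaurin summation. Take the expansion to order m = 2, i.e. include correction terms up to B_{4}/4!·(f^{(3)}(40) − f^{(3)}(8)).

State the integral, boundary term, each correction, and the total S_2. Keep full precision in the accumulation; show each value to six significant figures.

S_2 ≈ 101.795

The integral term ∫_8^40 ln(x) dx = 98.9196.
Endpoint term: (f(8) + f(40))/2 = (2.07944 + 3.68888)/2 = 2.88416.
Integral + boundary = 101.804.
k=1: B_{2}/(2)! × [f^{(1)}(40) − f^{(1)}(8)] = 1/12 × (0.0250000 − 0.125000) = -0.00833333.
After k=1: 101.795.
k=2: B_{4}/(4)! × [f^{(3)}(40) − f^{(3)}(8)] = −1/720 × (3.12500e-05 − 0.00390625) = 5.38194e-06.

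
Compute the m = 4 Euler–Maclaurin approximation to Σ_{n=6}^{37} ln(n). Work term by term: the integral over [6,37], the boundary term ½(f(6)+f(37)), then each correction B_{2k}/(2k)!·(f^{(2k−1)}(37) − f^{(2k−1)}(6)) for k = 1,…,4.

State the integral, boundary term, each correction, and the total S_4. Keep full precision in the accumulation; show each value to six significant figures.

S_4 ≈ 94.5431

Integral: ∫_6^37 ln(x) dx = 91.8534.
Endpoint term: (f(6) + f(37))/2 = (1.79176 + 3.61092)/2 = 2.70134.
Running total after boundary: 94.5547.
k=1: B_{2}/(2)! × [f^{(1)}(37) − f^{(1)}(6)] = 1/12 × (0.0270270 − 0.166667) = -0.0116366.
Running total after k=1: 94.5431.
k=2: B_{4}/(4)! × [f^{(3)}(37) − f^{(3)}(6)] = −1/720 × (3.94843e-05 − 0.00925926) = 1.28052e-05.
Running total after k=2: 94.5431.
k=3: B_{6}/(6)! × [f^{(5)}(37) − f^{(5)}(6)] = 1/30240 × (3.46101e-07 − 0.00308642) = -1.02053e-07.
Running total after k=3: 94.5431.
k=4: B_{8}/(8)! × [f^{(7)}(37) − f^{(7)}(6)] = −1/1209600 × (7.58439e-09 − 0.00257202) = 2.12633e-09.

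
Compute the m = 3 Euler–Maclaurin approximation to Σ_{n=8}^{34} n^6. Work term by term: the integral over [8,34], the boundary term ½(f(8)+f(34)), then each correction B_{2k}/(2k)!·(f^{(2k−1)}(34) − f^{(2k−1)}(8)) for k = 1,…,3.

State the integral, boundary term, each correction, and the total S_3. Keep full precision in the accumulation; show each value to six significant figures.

Integral: ∫_8^34 x^6 dx = 7.50304e+09.
½[f(8) + f(34)] = ½[262144 + 1.54480e+09] = 7.72533e+08.
Integral + boundary = 8.27557e+09.
Order-1 term: 1/12 · (2.72613e+08 − 196608) = 2.27013e+07.
Running total after k=1: 8.29827e+09.
Order-2 term: −1/720 · (4.71648e+06 − 61440.0) = -6465.33.
Running total after k=2: 8.29826e+09.
Order-3 term: 1/30240 · (24480.0 − 5760.00) = 0.619048.

S_3 ≈ 8.29826e+09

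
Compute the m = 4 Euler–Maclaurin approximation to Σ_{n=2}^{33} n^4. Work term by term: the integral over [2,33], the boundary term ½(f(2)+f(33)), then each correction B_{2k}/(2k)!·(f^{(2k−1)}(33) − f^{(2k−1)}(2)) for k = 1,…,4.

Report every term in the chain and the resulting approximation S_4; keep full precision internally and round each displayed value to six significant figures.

S_4 ≈ 8.43202e+06

∫_2^33 x^4 dx evaluates to 7.82707e+06.
Boundary: ½(f(2) + f(33)) = ½(16.0000 + 1.18592e+06) = 592968.
Running total after boundary: 8.42004e+06.
Correction k=1: B_{2}/2! · (f^{(1)}(33) − f^{(1)}(2)) = 1/12 · (143748 − 32.0000) = 11976.3.
Partial sum through k=1: 8.43202e+06.
Correction k=2: B_{4}/4! · (f^{(3)}(33) − f^{(3)}(2)) = −1/720 · (792.000 − 48.0000) = -1.03333.
Partial sum through k=2: 8.43202e+06.
Correction k=3: B_{6}/6! · (f^{(5)}(33) − f^{(5)}(2)) = 1/30240 · (0.00000 − 0.00000) = 0.00000.
Partial sum through k=3: 8.43202e+06.
Correction k=4: B_{8}/8! · (f^{(7)}(33) − f^{(7)}(2)) = −1/1209600 · (0.00000 − 0.00000) = 0.00000.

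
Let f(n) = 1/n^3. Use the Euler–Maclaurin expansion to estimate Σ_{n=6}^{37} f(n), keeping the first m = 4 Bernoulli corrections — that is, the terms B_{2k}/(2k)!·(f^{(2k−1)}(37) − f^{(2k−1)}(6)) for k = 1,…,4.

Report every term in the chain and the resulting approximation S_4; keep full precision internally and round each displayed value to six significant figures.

S_4 ≈ 0.0160394

Integral: ∫_6^37 1/x^3 dx = 0.0135237.
Boundary: ½(f(6) + f(37)) = ½(0.00462963 + 1.97422e-05) = 0.00232469.
So far: 0.0158483.
Correction k=1: B_{2}/2! · (f^{(1)}(37) − f^{(1)}(6)) = 1/12 · (-1.60072e-06 − (-0.00231481)) = 0.000192768.
After k=1: 0.0160411.
Correction k=2: B_{4}/4! · (f^{(3)}(37) − f^{(3)}(6)) = −1/720 · (-2.33852e-08 − (-0.00128601)) = -1.78609e-06.
After k=2: 0.0160393.
Correction k=3: B_{6}/6! · (f^{(5)}(37) − f^{(5)}(6)) = 1/30240 · (-7.17442e-10 − (-0.00150034)) = 4.96145e-08.
After k=3: 0.0160394.
Correction k=4: B_{8}/8! · (f^{(7)}(37) − f^{(7)}(6)) = −1/1209600 · (-3.77325e-11 − (-0.00300069)) = -2.48073e-09.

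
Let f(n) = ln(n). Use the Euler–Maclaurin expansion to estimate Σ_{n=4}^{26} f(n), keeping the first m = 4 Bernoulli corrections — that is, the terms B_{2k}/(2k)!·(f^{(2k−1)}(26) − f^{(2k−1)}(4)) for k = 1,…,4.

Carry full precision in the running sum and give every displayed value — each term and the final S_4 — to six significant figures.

Integral: ∫_4^26 ln(x) dx = 57.1653.
Endpoint term: (f(4) + f(26))/2 = (1.38629 + 3.25810)/2 = 2.32220.
Running total after boundary: 59.4875.
Order-1 term: 1/12 · (0.0384615 − 0.250000) = -0.0176282.
After k=1: 59.4699.
Order-2 term: −1/720 · (0.000113792 − 0.0312500) = 4.32447e-05.
After k=2: 59.4699.
Order-3 term: 1/30240 · (2.01997e-06 − 0.0234375) = -7.74983e-07.
After k=3: 59.4699.
Order-4 term: −1/1209600 · (8.96436e-08 − 0.0439453) = 3.63304e-08.

S_4 ≈ 59.4699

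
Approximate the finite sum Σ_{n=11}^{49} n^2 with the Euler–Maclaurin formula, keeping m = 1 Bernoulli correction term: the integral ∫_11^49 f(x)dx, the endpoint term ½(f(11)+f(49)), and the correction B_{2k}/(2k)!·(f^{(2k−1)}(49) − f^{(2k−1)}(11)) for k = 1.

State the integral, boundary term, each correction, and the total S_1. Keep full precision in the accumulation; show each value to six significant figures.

The integral term ∫_11^49 x^2 dx = 38772.7.
½[f(11) + f(49)] = ½[121.000 + 2401.00] = 1261.00.
Integral + boundary = 40033.7.
Order-1 term: 1/12 · (98.0000 − 22.0000) = 6.33333.

S_1 ≈ 40040.0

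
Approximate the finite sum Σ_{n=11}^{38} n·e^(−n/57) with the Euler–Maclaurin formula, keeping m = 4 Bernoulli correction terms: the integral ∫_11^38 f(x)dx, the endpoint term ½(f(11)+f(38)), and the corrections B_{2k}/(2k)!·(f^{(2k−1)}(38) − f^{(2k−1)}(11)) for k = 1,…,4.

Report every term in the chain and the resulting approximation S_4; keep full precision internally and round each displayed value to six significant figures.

∫_11^38 x·e^(−x/57) dx evaluates to 415.594.
Endpoint term: (f(11) + f(38))/2 = (9.06946 + 19.5099)/2 = 14.2897.
So far: 429.884.
Order-1 term: 1/12 · (0.171139 − 0.665383) = -0.0411870.
Running total after k=1: 429.843.
Order-2 term: −1/720 · (0.000368721 − 0.000712335) = 4.77242e-07.
Running total after k=2: 429.843.
Order-3 term: 1/30240 · (2.10762e-07 − 3.75461e-07) = -5.44639e-12.
Running total after k=3: 429.843.
Order-4 term: −1/1209600 · (9.48099e-11 − 1.63643e-10) = 5.69054e-17.

S_4 ≈ 429.843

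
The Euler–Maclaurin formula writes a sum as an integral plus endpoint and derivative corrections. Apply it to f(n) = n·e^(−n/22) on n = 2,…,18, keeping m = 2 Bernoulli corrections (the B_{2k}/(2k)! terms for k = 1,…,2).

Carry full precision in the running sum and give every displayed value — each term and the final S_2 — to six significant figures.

∫_2^18 x·e^(−x/22) dx evaluates to 93.8320.
½[f(2) + f(18)] = ½[1.82620 + 7.94220] = 4.88420.
So far: 98.7162.
Order-1 term: 1/12 · (0.0802242 − 0.830092) = -0.0624889.
After k=1: 98.6537.
Order-2 term: −1/720 · (0.00198903 − 0.00548821) = 4.85997e-06.

S_2 ≈ 98.6537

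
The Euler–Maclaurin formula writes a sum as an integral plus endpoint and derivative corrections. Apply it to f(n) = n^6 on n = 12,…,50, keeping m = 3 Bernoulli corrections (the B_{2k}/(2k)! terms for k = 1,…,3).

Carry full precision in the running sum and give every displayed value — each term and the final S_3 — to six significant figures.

Integral: ∫_12^50 x^6 dx = 1.11602e+11.
Boundary: ½(f(12) + f(50)) = ½(2.98598e+06 + 1.56250e+10) = 7.81399e+09.
Running total after boundary: 1.19416e+11.
k=1: B_{2}/(2)! × [f^{(1)}(50) − f^{(1)}(12)] = 1/12 × (1.87500e+09 − 1.49299e+06) = 1.56126e+08.
Partial sum through k=1: 1.19572e+11.
k=2: B_{4}/(4)! × [f^{(3)}(50) − f^{(3)}(12)] = −1/720 × (1.50000e+07 − 207360) = -20545.3.
Partial sum through k=2: 1.19572e+11.
k=3: B_{6}/(6)! × [f^{(5)}(50) − f^{(5)}(12)] = 1/30240 × (36000.0 − 8640.00) = 0.904762.

S_3 ≈ 1.19572e+11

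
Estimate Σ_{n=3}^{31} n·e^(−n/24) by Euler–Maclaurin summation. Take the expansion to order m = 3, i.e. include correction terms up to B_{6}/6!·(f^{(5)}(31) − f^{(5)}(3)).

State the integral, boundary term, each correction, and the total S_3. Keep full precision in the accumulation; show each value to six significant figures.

The integral term ∫_3^31 x·e^(−x/24) dx = 209.106.
Endpoint term: (f(3) + f(31))/2 = (2.64749 + 8.51918)/2 = 5.58334.
Running total after boundary: 214.689.
Correction k=1: B_{2}/2! · (f^{(1)}(31) − f^{(1)}(3)) = 1/12 · (-0.0801536 − 0.772185) = -0.0710282.
Running total after k=1: 214.618.
Correction k=2: B_{4}/4! · (f^{(3)}(31) − f^{(3)}(3)) = −1/720 · (0.000815054 − 0.00440482) = 4.98579e-06.
Running total after k=2: 214.618.
Correction k=3: B_{6}/6! · (f^{(5)}(31) − f^{(5)}(3)) = 1/30240 · (3.07164e-06 − 1.29671e-05) = -3.27231e-10.

S_3 ≈ 214.618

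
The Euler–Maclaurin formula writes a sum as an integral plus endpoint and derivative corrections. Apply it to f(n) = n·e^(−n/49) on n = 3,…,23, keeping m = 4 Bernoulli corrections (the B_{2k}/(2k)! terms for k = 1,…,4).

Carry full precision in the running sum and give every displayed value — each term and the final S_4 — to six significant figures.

Integral: ∫_3^23 x·e^(−x/49) dx = 190.321.
½[f(3) + f(23)] = ½[2.82184 + 14.3839] = 8.60285.
Running total after boundary: 198.924.
Correction k=1: B_{2}/2! · (f^{(1)}(23) − f^{(1)}(3)) = 1/12 · (0.331837 − 0.883024) = -0.0459322.
After k=1: 198.878.
Correction k=2: B_{4}/4! · (f^{(3)}(23) − f^{(3)}(3)) = −1/720 · (0.000659145 − 0.00115129) = 6.83535e-07.
After k=2: 198.878.
Correction k=3: B_{6}/6! · (f^{(5)}(23) − f^{(5)}(3)) = 1/30240 · (4.91496e-07 − 8.05834e-07) = -1.03948e-11.
After k=3: 198.878.
Correction k=4: B_{8}/8! · (f^{(7)}(23) − f^{(7)}(3)) = −1/1209600 · (2.95070e-10 − 4.71538e-10) = 1.45890e-16.

S_4 ≈ 198.878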